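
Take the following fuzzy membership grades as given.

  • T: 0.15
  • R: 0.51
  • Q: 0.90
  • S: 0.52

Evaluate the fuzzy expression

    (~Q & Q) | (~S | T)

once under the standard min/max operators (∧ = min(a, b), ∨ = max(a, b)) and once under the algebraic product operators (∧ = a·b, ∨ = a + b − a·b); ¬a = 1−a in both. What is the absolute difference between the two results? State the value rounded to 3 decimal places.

Under standard min/max:
  ~Q = 1 − 0.90 = 0.10
  ~Q & Q = min(a, b) on (0.10, 0.90) = 0.10
  ~S = 1 − 0.52 = 0.48
  ~S | T = max(a, b) on (0.48, 0.15) = 0.48
  (~Q & Q) | (~S | T) = max(a, b) on (0.10, 0.48) = 0.48
  → value = 0.4800
Under algebraic product:
  ~Q = 1 − 0.9000 = 0.1000
  ~Q & Q = a·b on (0.1000, 0.9000) = 0.0900
  ~S = 1 − 0.5200 = 0.4800
  ~S | T = a + b − a·b on (0.4800, 0.1500) = 0.5580
  (~Q & Q) | (~S | T) = a + b − a·b on (0.0900, 0.5580) = 0.5978
  → value = 0.5978
|0.4800 − 0.5978| = 0.118

0.118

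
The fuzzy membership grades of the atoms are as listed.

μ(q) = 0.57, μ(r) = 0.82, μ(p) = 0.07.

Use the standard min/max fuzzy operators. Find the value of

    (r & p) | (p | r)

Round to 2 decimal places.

r & p = min(a, b) on (0.82, 0.07) = 0.07
p | r = max(a, b) on (0.07, 0.82) = 0.82
(r & p) | (p | r) = max(a, b) on (0.07, 0.82) = 0.82

0.82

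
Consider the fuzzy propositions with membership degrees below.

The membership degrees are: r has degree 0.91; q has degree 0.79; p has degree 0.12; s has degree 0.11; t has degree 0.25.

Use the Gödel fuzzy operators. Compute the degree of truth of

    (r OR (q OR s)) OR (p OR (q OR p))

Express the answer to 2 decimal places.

0.91

q OR s = max(a, b) on (0.79, 0.11) = 0.79
r OR (q OR s) = max(a, b) on (0.91, 0.79) = 0.91
q OR p = max(a, b) on (0.79, 0.12) = 0.79
p OR (q OR p) = max(a, b) on (0.12, 0.79) = 0.79
(r OR (q OR s)) OR (p OR (q OR p)) = max(a, b) on (0.91, 0.79) = 0.91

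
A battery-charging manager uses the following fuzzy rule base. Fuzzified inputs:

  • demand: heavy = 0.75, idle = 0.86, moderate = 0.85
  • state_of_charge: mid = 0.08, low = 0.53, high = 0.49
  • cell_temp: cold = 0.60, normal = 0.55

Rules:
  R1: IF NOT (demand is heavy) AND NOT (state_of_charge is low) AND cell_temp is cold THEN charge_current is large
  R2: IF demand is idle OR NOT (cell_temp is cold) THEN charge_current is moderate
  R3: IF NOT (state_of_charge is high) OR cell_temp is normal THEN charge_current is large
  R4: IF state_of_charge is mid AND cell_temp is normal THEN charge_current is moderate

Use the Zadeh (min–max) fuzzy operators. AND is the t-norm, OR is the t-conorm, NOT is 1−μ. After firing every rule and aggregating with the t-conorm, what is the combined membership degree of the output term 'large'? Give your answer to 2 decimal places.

0.55

R1: ¬heavy=1−0.75=0.25, ¬low=1−0.53=0.47, cold=0.60; AND[min(a, b)] → w = 0.25
R2: idle=0.86, ¬cold=1−0.60=0.40; OR[max(a, b)] → w = 0.86
R3: ¬high=1−0.49=0.51, normal=0.55; OR[max(a, b)] → w = 0.55
R4: mid=0.08, normal=0.55; AND[min(a, b)] → w = 0.08
Rules with consequent 'large': {R1, R3} → strengths 0.25, 0.55
Aggregate via t-conorm [max(a, b)]: 0.55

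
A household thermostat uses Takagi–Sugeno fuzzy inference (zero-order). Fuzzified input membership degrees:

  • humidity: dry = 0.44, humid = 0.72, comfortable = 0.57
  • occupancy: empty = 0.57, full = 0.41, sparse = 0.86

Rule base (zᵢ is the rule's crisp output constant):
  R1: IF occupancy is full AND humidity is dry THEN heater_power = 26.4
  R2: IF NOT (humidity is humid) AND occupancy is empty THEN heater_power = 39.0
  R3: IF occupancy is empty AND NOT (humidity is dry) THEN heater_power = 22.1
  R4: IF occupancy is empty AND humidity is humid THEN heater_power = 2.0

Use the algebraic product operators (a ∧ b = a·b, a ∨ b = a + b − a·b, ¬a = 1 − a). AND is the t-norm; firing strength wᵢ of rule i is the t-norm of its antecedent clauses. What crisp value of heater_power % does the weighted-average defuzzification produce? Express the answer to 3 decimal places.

17.635

R1 (z=26.4): full=0.41, dry=0.44; AND[a·b] → w = 0.1804
R2 (z=39.0): ¬humid=1−0.72=0.28, empty=0.57; AND[a·b] → w = 0.1596
R3 (z=22.1): empty=0.57, ¬dry=1−0.44=0.56; AND[a·b] → w = 0.3192
R4 (z=2.0): empty=0.57, humid=0.72; AND[a·b] → w = 0.4104
Weighted average = (0.1804·26.4 + 0.1596·39.0 + 0.3192·22.1 + 0.4104·2.0) / (0.1804 + 0.1596 + 0.3192 + 0.4104)
  = 18.8621 / 1.0696 = 17.635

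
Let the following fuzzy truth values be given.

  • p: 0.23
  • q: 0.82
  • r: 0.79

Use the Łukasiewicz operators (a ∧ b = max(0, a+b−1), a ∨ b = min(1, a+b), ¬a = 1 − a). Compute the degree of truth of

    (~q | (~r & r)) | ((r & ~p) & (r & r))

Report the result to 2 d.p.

~q = 1 − 0.82 = 0.18
~r = 1 − 0.79 = 0.21
~r & r = max(0, a+b−1) on (0.21, 0.79) = 0.00
~q | (~r & r) = min(1, a+b) on (0.18, 0.00) = 0.18
~p = 1 − 0.23 = 0.77
r & ~p = max(0, a+b−1) on (0.79, 0.77) = 0.56
r & r = max(0, a+b−1) on (0.79, 0.79) = 0.58
(r & ~p) & (r & r) = max(0, a+b−1) on (0.56, 0.58) = 0.14
(~q | (~r & r)) | ((r & ~p) & (r & r)) = min(1, a+b) on (0.18, 0.14) = 0.32

0.32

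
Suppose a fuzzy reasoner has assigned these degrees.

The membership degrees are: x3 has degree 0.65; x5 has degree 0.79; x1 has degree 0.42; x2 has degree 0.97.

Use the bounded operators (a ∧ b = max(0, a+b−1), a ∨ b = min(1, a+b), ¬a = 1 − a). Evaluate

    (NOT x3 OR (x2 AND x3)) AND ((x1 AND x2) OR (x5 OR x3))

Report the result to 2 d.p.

NOT x3 = 1 − 0.65 = 0.35
x2 AND x3 = max(0, a+b−1) on (0.97, 0.65) = 0.62
NOT x3 OR (x2 AND x3) = min(1, a+b) on (0.35, 0.62) = 0.97
x1 AND x2 = max(0, a+b−1) on (0.42, 0.97) = 0.39
x5 OR x3 = min(1, a+b) on (0.79, 0.65) = 1.00
(x1 AND x2) OR (x5 OR x3) = min(1, a+b) on (0.39, 1.00) = 1.00
(NOT x3 OR (x2 AND x3)) AND ((x1 AND x2) OR (x5 OR x3)) = max(0, a+b−1) on (0.97, 1.00) = 0.97

0.97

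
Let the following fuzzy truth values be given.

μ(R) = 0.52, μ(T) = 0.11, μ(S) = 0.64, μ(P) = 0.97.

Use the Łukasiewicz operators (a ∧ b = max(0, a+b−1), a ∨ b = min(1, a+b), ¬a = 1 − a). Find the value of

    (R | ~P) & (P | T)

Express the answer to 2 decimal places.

0.55

~P = 1 − 0.97 = 0.03
R | ~P = min(1, a+b) on (0.52, 0.03) = 0.55
P | T = min(1, a+b) on (0.97, 0.11) = 1.00
(R | ~P) & (P | T) = max(0, a+b−1) on (0.55, 1.00) = 0.55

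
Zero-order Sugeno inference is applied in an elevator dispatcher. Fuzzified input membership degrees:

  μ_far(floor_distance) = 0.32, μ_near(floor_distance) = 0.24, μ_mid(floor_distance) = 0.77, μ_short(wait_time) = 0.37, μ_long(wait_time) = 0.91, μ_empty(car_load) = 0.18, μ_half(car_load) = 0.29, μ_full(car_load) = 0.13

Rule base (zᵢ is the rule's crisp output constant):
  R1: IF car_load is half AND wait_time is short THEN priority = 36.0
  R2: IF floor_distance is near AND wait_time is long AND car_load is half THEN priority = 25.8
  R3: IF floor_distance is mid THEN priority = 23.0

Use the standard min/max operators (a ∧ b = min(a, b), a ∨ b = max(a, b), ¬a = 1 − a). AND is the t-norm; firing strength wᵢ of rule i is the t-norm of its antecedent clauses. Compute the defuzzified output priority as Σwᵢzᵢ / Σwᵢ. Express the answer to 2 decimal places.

26.42

R1 (z=36.0): half=0.29, short=0.37; AND[min(a, b)] → w = 0.29
R2 (z=25.8): near=0.24, long=0.91, half=0.29; AND[min(a, b)] → w = 0.24
R3 (z=23.0): mid=0.77 → w = 0.77
Weighted average = (0.29·36.0 + 0.24·25.8 + 0.77·23.0) / (0.29 + 0.24 + 0.77)
  = 34.3420 / 1.3000 = 26.42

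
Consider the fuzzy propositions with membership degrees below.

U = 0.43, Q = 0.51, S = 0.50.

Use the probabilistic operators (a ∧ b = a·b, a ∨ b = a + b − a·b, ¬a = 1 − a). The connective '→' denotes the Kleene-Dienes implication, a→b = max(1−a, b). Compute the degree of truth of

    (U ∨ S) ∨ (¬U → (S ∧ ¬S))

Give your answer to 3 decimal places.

U ∨ S = a + b − a·b on (0.4300, 0.5000) = 0.7150
¬U = 1 − 0.4300 = 0.5700
¬S = 1 − 0.5000 = 0.5000
S ∧ ¬S = a·b on (0.5000, 0.5000) = 0.2500
¬U → (S ∧ ¬S)  [Kleene-Dienes: max(1−a, b)] with a=0.5700, b=0.2500 → 0.4300
(U ∨ S) ∨ (¬U → (S ∧ ¬S)) = a + b − a·b on (0.7150, 0.4300) = 0.8376

0.838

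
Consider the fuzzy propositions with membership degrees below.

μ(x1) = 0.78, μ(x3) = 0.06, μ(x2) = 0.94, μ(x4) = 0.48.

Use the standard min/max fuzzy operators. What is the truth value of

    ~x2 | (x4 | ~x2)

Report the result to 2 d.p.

0.48

~x2 = 1 − 0.94 = 0.06
~x2 = 1 − 0.94 = 0.06
x4 | ~x2 = max(a, b) on (0.48, 0.06) = 0.48
~x2 | (x4 | ~x2) = max(a, b) on (0.06, 0.48) = 0.48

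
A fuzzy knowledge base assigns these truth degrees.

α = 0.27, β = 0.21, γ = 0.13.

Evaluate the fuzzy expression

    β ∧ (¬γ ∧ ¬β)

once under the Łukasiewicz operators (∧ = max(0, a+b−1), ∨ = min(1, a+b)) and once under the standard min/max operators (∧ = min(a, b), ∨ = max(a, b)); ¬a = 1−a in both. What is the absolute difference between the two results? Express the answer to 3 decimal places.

Under Łukasiewicz:
  ¬γ = 1 − 0.13 = 0.87
  ¬β = 1 − 0.21 = 0.79
  ¬γ ∧ ¬β = max(0, a+b−1) on (0.87, 0.79) = 0.66
  β ∧ (¬γ ∧ ¬β) = max(0, a+b−1) on (0.21, 0.66) = 0.00
  → value = 0.0000
Under standard min/max:
  ¬γ = 1 − 0.13 = 0.87
  ¬β = 1 − 0.21 = 0.79
  ¬γ ∧ ¬β = min(a, b) on (0.87, 0.79) = 0.79
  β ∧ (¬γ ∧ ¬β) = min(a, b) on (0.21, 0.79) = 0.21
  → value = 0.2100
|0.0000 − 0.2100| = 0.210

0.210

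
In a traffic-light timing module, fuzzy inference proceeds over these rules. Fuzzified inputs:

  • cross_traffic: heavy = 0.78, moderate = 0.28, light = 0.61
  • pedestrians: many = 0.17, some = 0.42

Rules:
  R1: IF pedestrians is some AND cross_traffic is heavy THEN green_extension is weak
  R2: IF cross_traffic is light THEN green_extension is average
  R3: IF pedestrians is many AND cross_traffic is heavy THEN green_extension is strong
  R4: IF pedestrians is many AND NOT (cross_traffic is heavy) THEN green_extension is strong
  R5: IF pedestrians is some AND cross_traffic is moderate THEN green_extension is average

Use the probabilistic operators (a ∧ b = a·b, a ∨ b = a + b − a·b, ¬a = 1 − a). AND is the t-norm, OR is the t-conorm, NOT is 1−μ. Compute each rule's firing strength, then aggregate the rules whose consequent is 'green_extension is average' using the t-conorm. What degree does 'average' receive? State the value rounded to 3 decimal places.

0.656

R1: some=0.42, heavy=0.78; AND[a·b] → w = 0.3276
R2: light=0.61 → w = 0.6100
R3: many=0.17, heavy=0.78; AND[a·b] → w = 0.1326
R4: many=0.17, ¬heavy=1−0.78=0.22; AND[a·b] → w = 0.0374
R5: some=0.42, moderate=0.28; AND[a·b] → w = 0.1176
Rules with consequent 'average': {R2, R5} → strengths 0.6100, 0.1176
Aggregate via t-conorm [a + b − a·b]: 0.6559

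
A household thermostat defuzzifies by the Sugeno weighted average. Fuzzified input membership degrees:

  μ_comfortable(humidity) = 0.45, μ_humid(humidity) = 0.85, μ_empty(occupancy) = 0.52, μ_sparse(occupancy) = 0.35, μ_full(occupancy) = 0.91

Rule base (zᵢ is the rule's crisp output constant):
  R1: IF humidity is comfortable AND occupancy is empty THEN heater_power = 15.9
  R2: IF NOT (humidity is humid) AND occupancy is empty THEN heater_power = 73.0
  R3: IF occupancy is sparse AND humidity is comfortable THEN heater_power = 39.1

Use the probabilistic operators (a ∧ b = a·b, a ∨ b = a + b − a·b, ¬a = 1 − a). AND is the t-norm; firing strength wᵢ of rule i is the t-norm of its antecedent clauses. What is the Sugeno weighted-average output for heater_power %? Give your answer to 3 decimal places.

33.169

R1 (z=15.9): comfortable=0.45, empty=0.52; AND[a·b] → w = 0.2340
R2 (z=73.0): ¬humid=1−0.85=0.15, empty=0.52; AND[a·b] → w = 0.0780
R3 (z=39.1): sparse=0.35, comfortable=0.45; AND[a·b] → w = 0.1575
Weighted average = (0.2340·15.9 + 0.0780·73.0 + 0.1575·39.1) / (0.2340 + 0.0780 + 0.1575)
  = 15.5729 / 0.4695 = 33.169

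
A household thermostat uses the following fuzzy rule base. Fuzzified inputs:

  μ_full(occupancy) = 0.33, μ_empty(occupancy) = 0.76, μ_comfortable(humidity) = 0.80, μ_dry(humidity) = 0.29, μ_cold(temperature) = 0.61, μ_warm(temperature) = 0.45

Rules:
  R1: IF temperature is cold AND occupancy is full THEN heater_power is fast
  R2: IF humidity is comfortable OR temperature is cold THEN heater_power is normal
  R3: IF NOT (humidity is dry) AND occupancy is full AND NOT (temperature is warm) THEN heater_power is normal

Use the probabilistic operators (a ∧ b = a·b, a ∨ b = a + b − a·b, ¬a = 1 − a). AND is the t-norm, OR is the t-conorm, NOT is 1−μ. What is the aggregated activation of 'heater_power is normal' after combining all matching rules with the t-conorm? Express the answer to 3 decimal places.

R1: cold=0.61, full=0.33; AND[a·b] → w = 0.2013
R2: comfortable=0.80, cold=0.61; OR[a + b − a·b] → w = 0.9220
R3: ¬dry=1−0.29=0.71, full=0.33, ¬warm=1−0.45=0.55; AND[a·b] → w = 0.1289
Rules with consequent 'normal': {R2, R3} → strengths 0.9220, 0.1289
Aggregate via t-conorm [a + b − a·b]: 0.9321

0.932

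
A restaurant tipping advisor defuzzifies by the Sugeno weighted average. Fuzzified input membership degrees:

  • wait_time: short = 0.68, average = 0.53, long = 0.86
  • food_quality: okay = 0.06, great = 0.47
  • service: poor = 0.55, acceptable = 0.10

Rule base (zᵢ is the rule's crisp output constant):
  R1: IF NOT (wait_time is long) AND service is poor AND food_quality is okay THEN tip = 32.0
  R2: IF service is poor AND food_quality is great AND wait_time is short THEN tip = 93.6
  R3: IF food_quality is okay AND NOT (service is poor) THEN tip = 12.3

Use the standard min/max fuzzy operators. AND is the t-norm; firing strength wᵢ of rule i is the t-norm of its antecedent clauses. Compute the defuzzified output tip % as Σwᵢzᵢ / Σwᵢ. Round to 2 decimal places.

79.07

R1 (z=32.0): ¬long=1−0.86=0.14, poor=0.55, okay=0.06; AND[min(a, b)] → w = 0.06
R2 (z=93.6): poor=0.55, great=0.47, short=0.68; AND[min(a, b)] → w = 0.47
R3 (z=12.3): okay=0.06, ¬poor=1−0.55=0.45; AND[min(a, b)] → w = 0.06
Weighted average = (0.06·32.0 + 0.47·93.6 + 0.06·12.3) / (0.06 + 0.47 + 0.06)
  = 46.6500 / 0.5900 = 79.07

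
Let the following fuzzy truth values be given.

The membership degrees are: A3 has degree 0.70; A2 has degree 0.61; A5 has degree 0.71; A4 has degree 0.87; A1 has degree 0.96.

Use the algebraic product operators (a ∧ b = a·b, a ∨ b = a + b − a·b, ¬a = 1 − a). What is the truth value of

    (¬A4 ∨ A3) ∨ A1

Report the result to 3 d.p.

0.990

¬A4 = 1 − 0.8700 = 0.1300
¬A4 ∨ A3 = a + b − a·b on (0.1300, 0.7000) = 0.7390
(¬A4 ∨ A3) ∨ A1 = a + b − a·b on (0.7390, 0.9600) = 0.9896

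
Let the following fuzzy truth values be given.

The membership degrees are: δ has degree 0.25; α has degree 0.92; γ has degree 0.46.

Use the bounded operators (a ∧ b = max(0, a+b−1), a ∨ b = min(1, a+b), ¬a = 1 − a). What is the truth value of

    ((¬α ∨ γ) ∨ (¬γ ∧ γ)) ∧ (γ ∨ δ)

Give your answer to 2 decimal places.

0.25

¬α = 1 − 0.92 = 0.08
¬α ∨ γ = min(1, a+b) on (0.08, 0.46) = 0.54
¬γ = 1 − 0.46 = 0.54
¬γ ∧ γ = max(0, a+b−1) on (0.54, 0.46) = 0.00
(¬α ∨ γ) ∨ (¬γ ∧ γ) = min(1, a+b) on (0.54, 0.00) = 0.54
γ ∨ δ = min(1, a+b) on (0.46, 0.25) = 0.71
((¬α ∨ γ) ∨ (¬γ ∧ γ)) ∧ (γ ∨ δ) = max(0, a+b−1) on (0.54, 0.71) = 0.25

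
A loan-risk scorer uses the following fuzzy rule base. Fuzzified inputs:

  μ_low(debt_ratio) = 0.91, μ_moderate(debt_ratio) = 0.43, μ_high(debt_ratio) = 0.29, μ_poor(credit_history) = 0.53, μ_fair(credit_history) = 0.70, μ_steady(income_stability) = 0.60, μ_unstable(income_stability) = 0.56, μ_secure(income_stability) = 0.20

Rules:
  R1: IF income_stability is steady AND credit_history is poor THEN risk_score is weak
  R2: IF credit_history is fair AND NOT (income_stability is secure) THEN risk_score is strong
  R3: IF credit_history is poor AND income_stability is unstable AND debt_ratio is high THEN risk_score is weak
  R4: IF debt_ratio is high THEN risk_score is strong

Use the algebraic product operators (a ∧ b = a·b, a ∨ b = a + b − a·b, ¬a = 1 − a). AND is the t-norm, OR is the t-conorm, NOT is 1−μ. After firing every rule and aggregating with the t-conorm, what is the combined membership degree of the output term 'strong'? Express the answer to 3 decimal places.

0.688

R1: steady=0.60, poor=0.53; AND[a·b] → w = 0.3180
R2: fair=0.70, ¬secure=1−0.20=0.80; AND[a·b] → w = 0.5600
R3: poor=0.53, unstable=0.56, high=0.29; AND[a·b] → w = 0.0861
R4: high=0.29 → w = 0.2900
Rules with consequent 'strong': {R2, R4} → strengths 0.5600, 0.2900
Aggregate via t-conorm [a + b − a·b]: 0.6876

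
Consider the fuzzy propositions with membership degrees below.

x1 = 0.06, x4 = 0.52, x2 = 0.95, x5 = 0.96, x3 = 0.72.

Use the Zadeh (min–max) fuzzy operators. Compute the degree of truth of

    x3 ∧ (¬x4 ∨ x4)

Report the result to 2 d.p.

¬x4 = 1 − 0.52 = 0.48
¬x4 ∨ x4 = max(a, b) on (0.48, 0.52) = 0.52
x3 ∧ (¬x4 ∨ x4) = min(a, b) on (0.72, 0.52) = 0.52

0.52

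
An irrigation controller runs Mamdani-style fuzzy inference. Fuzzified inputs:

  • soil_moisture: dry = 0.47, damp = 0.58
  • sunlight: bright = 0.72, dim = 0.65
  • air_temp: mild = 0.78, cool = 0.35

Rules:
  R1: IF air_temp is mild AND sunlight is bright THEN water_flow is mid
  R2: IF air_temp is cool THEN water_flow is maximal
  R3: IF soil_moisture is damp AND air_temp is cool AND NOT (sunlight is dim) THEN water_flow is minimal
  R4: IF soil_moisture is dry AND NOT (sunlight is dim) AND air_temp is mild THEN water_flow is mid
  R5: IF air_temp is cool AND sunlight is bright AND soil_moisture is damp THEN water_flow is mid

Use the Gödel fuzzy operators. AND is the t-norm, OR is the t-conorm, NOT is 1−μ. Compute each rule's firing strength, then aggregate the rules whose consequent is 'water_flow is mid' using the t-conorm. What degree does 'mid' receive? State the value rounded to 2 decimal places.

0.72

R1: mild=0.78, bright=0.72; AND[min(a, b)] → w = 0.72
R2: cool=0.35 → w = 0.35
R3: damp=0.58, cool=0.35, ¬dim=1−0.65=0.35; AND[min(a, b)] → w = 0.35
R4: dry=0.47, ¬dim=1−0.65=0.35, mild=0.78; AND[min(a, b)] → w = 0.35
R5: cool=0.35, bright=0.72, damp=0.58; AND[min(a, b)] → w = 0.35
Rules with consequent 'mid': {R1, R4, R5} → strengths 0.72, 0.35, 0.35
Aggregate via t-conorm [max(a, b)]: 0.72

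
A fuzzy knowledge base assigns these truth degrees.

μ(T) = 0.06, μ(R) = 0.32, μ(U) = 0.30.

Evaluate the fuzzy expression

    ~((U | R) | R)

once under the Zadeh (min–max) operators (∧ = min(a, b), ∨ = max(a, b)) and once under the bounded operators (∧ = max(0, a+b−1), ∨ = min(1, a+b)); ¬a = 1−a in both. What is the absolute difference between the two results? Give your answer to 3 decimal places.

Under Zadeh (min–max):
  U | R = max(a, b) on (0.30, 0.32) = 0.32
  (U | R) | R = max(a, b) on (0.32, 0.32) = 0.32
  ~((U | R) | R) = 1 − 0.32 = 0.68
  → value = 0.6800
Under bounded:
  U | R = min(1, a+b) on (0.30, 0.32) = 0.62
  (U | R) | R = min(1, a+b) on (0.62, 0.32) = 0.94
  ~((U | R) | R) = 1 − 0.94 = 0.06
  → value = 0.0600
|0.6800 − 0.0600| = 0.620

0.620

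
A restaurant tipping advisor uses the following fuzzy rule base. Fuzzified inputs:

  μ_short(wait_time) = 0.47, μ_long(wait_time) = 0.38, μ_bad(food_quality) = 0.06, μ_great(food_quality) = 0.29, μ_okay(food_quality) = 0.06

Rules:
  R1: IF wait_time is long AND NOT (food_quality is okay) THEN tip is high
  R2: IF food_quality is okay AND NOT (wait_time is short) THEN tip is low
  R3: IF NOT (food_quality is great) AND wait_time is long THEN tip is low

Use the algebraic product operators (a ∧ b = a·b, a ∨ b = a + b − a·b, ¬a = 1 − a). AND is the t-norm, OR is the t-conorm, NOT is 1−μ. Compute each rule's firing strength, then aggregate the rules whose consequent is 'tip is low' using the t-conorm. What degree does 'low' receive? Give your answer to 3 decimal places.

R1: long=0.38, ¬okay=1−0.06=0.94; AND[a·b] → w = 0.3572
R2: okay=0.06, ¬short=1−0.47=0.53; AND[a·b] → w = 0.0318
R3: ¬great=1−0.29=0.71, long=0.38; AND[a·b] → w = 0.2698
Rules with consequent 'low': {R2, R3} → strengths 0.0318, 0.2698
Aggregate via t-conorm [a + b − a·b]: 0.2930

0.293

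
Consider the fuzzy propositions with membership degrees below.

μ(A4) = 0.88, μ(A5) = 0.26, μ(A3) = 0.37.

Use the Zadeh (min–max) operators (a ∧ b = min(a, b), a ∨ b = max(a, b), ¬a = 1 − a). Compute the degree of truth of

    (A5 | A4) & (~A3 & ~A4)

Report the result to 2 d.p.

A5 | A4 = max(a, b) on (0.26, 0.88) = 0.88
~A3 = 1 − 0.37 = 0.63
~A4 = 1 − 0.88 = 0.12
~A3 & ~A4 = min(a, b) on (0.63, 0.12) = 0.12
(A5 | A4) & (~A3 & ~A4) = min(a, b) on (0.88, 0.12) = 0.12

0.12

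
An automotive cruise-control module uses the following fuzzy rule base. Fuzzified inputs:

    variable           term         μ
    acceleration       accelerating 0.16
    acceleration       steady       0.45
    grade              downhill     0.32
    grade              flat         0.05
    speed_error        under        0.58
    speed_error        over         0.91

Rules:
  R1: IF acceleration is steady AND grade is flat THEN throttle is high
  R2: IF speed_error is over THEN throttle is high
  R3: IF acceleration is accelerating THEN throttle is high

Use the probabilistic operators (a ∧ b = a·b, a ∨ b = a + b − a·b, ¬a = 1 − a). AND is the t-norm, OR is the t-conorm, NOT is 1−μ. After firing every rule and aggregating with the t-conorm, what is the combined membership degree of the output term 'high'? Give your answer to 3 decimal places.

R1: steady=0.45, flat=0.05; AND[a·b] → w = 0.0225
R2: over=0.91 → w = 0.9100
R3: accelerating=0.16 → w = 0.1600
Rules with consequent 'high': {R1, R2, R3} → strengths 0.0225, 0.9100, 0.1600
Aggregate via t-conorm [a + b − a·b]: 0.9261

0.926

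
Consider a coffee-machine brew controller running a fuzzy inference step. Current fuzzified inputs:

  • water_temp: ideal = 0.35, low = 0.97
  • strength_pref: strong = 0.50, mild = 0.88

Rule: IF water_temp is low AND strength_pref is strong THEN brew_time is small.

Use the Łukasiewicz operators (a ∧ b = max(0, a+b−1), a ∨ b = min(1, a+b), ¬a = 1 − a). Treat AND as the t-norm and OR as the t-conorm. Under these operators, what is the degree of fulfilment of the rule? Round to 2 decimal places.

firing strength: low=0.97, strong=0.50; AND[max(0, a+b−1)] → w = 0.47

0.47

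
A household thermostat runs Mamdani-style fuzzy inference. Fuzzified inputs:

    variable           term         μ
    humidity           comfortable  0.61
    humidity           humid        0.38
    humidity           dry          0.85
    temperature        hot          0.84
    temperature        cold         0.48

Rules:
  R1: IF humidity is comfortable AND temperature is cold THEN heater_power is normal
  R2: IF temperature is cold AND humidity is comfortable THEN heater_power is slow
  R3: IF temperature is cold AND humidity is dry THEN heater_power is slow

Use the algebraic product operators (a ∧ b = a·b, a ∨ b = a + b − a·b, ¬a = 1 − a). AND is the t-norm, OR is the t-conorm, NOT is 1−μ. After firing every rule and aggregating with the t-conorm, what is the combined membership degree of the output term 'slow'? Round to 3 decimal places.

0.581

R1: comfortable=0.61, cold=0.48; AND[a·b] → w = 0.2928
R2: cold=0.48, comfortable=0.61; AND[a·b] → w = 0.2928
R3: cold=0.48, dry=0.85; AND[a·b] → w = 0.4080
Rules with consequent 'slow': {R2, R3} → strengths 0.2928, 0.4080
Aggregate via t-conorm [a + b − a·b]: 0.5813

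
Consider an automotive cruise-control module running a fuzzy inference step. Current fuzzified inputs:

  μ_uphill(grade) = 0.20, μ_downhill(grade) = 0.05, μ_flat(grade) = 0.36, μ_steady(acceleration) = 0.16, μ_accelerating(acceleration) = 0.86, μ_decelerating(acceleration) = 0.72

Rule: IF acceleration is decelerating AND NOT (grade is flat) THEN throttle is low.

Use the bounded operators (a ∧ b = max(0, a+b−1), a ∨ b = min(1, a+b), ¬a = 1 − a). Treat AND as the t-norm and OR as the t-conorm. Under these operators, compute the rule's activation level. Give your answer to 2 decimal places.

firing strength: decelerating=0.72, ¬flat=1−0.36=0.64; AND[max(0, a+b−1)] → w = 0.36

0.36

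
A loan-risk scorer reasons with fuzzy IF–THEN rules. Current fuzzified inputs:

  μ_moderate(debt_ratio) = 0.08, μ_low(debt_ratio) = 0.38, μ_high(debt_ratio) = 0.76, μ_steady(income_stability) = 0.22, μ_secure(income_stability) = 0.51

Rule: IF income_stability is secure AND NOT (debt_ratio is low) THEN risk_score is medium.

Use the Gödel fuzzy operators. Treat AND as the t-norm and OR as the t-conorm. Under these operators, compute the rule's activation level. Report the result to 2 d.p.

0.51

firing strength: secure=0.51, ¬low=1−0.38=0.62; AND[min(a, b)] → w = 0.51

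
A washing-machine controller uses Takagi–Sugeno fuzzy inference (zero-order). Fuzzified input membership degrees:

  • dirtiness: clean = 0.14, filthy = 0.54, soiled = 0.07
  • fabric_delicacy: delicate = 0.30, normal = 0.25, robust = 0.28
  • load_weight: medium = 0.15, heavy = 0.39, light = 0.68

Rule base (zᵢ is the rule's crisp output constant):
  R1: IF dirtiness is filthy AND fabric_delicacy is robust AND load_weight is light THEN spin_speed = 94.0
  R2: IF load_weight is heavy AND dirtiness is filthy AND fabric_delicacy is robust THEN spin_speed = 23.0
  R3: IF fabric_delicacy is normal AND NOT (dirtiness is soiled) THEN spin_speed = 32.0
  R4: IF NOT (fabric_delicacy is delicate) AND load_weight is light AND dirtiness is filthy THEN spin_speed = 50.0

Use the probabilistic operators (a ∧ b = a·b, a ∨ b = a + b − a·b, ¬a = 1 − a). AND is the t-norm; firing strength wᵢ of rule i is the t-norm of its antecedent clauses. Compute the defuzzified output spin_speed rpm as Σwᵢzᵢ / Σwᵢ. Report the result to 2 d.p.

48.08

R1 (z=94.0): filthy=0.54, robust=0.28, light=0.68; AND[a·b] → w = 0.1028
R2 (z=23.0): heavy=0.39, filthy=0.54, robust=0.28; AND[a·b] → w = 0.0590
R3 (z=32.0): normal=0.25, ¬soiled=1−0.07=0.93; AND[a·b] → w = 0.2325
R4 (z=50.0): ¬delicate=1−0.30=0.70, light=0.68, filthy=0.54; AND[a·b] → w = 0.2570
Weighted average = (0.1028·94.0 + 0.0590·23.0 + 0.2325·32.0 + 0.2570·50.0) / (0.1028 + 0.0590 + 0.2325 + 0.2570)
  = 31.3130 / 0.6513 = 48.08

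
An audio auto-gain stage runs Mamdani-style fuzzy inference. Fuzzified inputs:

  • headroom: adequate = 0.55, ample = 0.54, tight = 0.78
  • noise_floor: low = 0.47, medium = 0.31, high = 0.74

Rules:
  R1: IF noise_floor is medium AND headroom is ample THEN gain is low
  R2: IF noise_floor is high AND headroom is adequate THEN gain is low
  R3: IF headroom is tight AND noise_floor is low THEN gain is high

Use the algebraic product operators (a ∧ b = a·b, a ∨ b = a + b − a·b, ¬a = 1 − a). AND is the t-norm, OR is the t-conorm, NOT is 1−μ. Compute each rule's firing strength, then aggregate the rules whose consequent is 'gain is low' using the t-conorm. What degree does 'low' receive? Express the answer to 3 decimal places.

0.506

R1: medium=0.31, ample=0.54; AND[a·b] → w = 0.1674
R2: high=0.74, adequate=0.55; AND[a·b] → w = 0.4070
R3: tight=0.78, low=0.47; AND[a·b] → w = 0.3666
Rules with consequent 'low': {R1, R2} → strengths 0.1674, 0.4070
Aggregate via t-conorm [a + b − a·b]: 0.5063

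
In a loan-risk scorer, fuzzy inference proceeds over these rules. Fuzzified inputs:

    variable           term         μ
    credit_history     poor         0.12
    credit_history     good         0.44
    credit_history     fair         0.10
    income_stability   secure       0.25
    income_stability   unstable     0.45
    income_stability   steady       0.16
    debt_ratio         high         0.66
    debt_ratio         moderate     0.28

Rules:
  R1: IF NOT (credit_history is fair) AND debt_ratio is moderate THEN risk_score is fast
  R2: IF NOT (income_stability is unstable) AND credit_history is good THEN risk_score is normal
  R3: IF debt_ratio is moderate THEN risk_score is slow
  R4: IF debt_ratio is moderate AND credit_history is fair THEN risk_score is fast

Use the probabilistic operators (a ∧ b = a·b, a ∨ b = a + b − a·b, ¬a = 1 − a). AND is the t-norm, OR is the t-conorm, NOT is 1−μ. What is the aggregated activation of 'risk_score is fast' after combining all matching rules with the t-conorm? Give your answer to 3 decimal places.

R1: ¬fair=1−0.10=0.90, moderate=0.28; AND[a·b] → w = 0.2520
R2: ¬unstable=1−0.45=0.55, good=0.44; AND[a·b] → w = 0.2420
R3: moderate=0.28 → w = 0.2800
R4: moderate=0.28, fair=0.10; AND[a·b] → w = 0.0280
Rules with consequent 'fast': {R1, R4} → strengths 0.2520, 0.0280
Aggregate via t-conorm [a + b − a·b]: 0.2729

0.273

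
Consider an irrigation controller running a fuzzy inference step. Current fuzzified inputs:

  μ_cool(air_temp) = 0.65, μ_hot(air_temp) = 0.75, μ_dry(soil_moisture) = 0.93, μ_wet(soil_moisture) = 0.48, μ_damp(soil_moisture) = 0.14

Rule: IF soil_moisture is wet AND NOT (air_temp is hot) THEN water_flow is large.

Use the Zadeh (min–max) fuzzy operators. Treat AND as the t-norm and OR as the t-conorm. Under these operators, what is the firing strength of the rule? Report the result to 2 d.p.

0.25

firing strength: wet=0.48, ¬hot=1−0.75=0.25; AND[min(a, b)] → w = 0.25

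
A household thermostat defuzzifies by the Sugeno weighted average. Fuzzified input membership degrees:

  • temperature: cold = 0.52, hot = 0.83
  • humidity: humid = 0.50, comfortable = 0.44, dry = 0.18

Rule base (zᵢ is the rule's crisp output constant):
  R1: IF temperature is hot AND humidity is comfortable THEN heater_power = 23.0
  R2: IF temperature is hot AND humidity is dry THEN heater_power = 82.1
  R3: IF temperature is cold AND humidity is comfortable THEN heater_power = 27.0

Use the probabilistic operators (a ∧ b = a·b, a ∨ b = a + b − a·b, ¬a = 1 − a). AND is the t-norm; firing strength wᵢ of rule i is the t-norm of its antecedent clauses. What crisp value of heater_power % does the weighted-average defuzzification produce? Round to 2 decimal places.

36.11

R1 (z=23.0): hot=0.83, comfortable=0.44; AND[a·b] → w = 0.3652
R2 (z=82.1): hot=0.83, dry=0.18; AND[a·b] → w = 0.1494
R3 (z=27.0): cold=0.52, comfortable=0.44; AND[a·b] → w = 0.2288
Weighted average = (0.3652·23.0 + 0.1494·82.1 + 0.2288·27.0) / (0.3652 + 0.1494 + 0.2288)
  = 26.8429 / 0.7434 = 36.11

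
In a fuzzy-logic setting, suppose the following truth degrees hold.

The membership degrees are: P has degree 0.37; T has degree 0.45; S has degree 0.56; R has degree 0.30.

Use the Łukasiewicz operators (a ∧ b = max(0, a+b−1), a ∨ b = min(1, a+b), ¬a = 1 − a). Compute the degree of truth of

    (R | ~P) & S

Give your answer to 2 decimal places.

~P = 1 − 0.37 = 0.63
R | ~P = min(1, a+b) on (0.30, 0.63) = 0.93
(R | ~P) & S = max(0, a+b−1) on (0.93, 0.56) = 0.49

0.49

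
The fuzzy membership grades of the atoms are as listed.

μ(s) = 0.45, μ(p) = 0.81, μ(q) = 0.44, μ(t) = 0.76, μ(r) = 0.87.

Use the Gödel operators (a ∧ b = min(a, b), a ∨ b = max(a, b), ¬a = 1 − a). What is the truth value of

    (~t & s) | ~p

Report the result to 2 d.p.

0.24

~t = 1 − 0.76 = 0.24
~t & s = min(a, b) on (0.24, 0.45) = 0.24
~p = 1 − 0.81 = 0.19
(~t & s) | ~p = max(a, b) on (0.24, 0.19) = 0.24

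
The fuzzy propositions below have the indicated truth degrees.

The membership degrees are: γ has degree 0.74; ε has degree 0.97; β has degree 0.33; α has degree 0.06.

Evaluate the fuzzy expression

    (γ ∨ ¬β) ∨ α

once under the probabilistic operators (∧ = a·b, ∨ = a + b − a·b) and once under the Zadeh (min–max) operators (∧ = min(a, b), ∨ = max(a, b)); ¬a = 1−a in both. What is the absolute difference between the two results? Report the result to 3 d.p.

Under probabilistic:
  ¬β = 1 − 0.3300 = 0.6700
  γ ∨ ¬β = a + b − a·b on (0.7400, 0.6700) = 0.9142
  (γ ∨ ¬β) ∨ α = a + b − a·b on (0.9142, 0.0600) = 0.9193
  → value = 0.9193
Under Zadeh (min–max):
  ¬β = 1 − 0.33 = 0.67
  γ ∨ ¬β = max(a, b) on (0.74, 0.67) = 0.74
  (γ ∨ ¬β) ∨ α = max(a, b) on (0.74, 0.06) = 0.74
  → value = 0.7400
|0.9193 − 0.7400| = 0.179

0.179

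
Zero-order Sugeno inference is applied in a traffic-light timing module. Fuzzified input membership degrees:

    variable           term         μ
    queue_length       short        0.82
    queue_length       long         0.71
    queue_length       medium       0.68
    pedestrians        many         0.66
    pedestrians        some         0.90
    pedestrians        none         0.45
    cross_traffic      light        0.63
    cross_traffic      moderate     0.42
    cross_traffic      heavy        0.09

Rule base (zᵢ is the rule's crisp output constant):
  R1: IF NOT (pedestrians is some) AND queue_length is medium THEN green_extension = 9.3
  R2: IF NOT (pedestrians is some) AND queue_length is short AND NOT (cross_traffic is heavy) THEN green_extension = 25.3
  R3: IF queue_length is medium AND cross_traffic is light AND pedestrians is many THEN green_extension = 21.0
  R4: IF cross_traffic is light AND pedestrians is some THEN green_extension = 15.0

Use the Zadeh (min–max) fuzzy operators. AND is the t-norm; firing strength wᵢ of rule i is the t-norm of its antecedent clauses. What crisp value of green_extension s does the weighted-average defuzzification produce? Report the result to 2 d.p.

17.90

R1 (z=9.3): ¬some=1−0.90=0.10, medium=0.68; AND[min(a, b)] → w = 0.10
R2 (z=25.3): ¬some=1−0.90=0.10, short=0.82, ¬heavy=1−0.09=0.91; AND[min(a, b)] → w = 0.10
R3 (z=21.0): medium=0.68, light=0.63, many=0.66; AND[min(a, b)] → w = 0.63
R4 (z=15.0): light=0.63, some=0.90; AND[min(a, b)] → w = 0.63
Weighted average = (0.10·9.3 + 0.10·25.3 + 0.63·21.0 + 0.63·15.0) / (0.10 + 0.10 + 0.63 + 0.63)
  = 26.1400 / 1.4600 = 17.90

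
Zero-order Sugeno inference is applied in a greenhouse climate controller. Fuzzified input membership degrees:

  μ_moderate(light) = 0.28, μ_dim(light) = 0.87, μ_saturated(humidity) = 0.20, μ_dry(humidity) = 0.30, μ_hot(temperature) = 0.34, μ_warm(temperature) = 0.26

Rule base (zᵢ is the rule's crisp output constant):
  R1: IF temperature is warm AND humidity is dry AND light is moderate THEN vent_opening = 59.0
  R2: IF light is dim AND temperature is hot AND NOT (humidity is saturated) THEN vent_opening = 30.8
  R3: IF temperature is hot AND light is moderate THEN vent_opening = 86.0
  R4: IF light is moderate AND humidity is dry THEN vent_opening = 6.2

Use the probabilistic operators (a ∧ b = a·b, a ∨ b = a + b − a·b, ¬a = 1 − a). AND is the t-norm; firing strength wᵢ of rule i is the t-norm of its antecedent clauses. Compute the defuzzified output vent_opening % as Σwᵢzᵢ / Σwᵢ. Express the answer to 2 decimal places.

39.49

R1 (z=59.0): warm=0.26, dry=0.30, moderate=0.28; AND[a·b] → w = 0.0218
R2 (z=30.8): dim=0.87, hot=0.34, ¬saturated=1−0.20=0.80; AND[a·b] → w = 0.2366
R3 (z=86.0): hot=0.34, moderate=0.28; AND[a·b] → w = 0.0952
R4 (z=6.2): moderate=0.28, dry=0.30; AND[a·b] → w = 0.0840
Weighted average = (0.0218·59.0 + 0.2366·30.8 + 0.0952·86.0 + 0.0840·6.2) / (0.0218 + 0.2366 + 0.0952 + 0.0840)
  = 17.2851 / 0.4377 = 39.49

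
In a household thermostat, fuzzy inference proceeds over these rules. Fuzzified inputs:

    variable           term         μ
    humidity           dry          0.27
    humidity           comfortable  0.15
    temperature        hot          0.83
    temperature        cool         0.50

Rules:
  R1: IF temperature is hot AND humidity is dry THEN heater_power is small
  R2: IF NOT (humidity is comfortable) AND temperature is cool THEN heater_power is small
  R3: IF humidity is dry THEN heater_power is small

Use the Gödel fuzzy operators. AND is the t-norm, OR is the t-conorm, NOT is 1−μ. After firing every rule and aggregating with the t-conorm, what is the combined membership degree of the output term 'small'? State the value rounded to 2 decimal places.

R1: hot=0.83, dry=0.27; AND[min(a, b)] → w = 0.27
R2: ¬comfortable=1−0.15=0.85, cool=0.50; AND[min(a, b)] → w = 0.50
R3: dry=0.27 → w = 0.27
Rules with consequent 'small': {R1, R2, R3} → strengths 0.27, 0.50, 0.27
Aggregate via t-conorm [max(a, b)]: 0.50

0.50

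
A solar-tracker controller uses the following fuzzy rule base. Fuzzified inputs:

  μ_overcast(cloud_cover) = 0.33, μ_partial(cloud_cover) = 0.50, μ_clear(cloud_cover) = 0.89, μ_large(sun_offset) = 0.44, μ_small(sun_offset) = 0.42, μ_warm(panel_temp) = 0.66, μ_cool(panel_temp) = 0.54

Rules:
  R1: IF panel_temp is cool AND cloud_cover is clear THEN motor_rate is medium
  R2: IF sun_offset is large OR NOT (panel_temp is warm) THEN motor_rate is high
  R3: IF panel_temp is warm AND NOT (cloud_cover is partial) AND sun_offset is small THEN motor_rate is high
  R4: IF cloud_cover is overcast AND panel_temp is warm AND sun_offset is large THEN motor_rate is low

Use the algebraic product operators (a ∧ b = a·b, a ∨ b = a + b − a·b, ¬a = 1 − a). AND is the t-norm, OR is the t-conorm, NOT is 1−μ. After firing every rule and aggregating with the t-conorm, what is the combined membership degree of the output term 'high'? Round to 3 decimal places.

0.682

R1: cool=0.54, clear=0.89; AND[a·b] → w = 0.4806
R2: large=0.44, ¬warm=1−0.66=0.34; OR[a + b − a·b] → w = 0.6304
R3: warm=0.66, ¬partial=1−0.50=0.50, small=0.42; AND[a·b] → w = 0.1386
R4: overcast=0.33, warm=0.66, large=0.44; AND[a·b] → w = 0.0958
Rules with consequent 'high': {R2, R3} → strengths 0.6304, 0.1386
Aggregate via t-conorm [a + b − a·b]: 0.6816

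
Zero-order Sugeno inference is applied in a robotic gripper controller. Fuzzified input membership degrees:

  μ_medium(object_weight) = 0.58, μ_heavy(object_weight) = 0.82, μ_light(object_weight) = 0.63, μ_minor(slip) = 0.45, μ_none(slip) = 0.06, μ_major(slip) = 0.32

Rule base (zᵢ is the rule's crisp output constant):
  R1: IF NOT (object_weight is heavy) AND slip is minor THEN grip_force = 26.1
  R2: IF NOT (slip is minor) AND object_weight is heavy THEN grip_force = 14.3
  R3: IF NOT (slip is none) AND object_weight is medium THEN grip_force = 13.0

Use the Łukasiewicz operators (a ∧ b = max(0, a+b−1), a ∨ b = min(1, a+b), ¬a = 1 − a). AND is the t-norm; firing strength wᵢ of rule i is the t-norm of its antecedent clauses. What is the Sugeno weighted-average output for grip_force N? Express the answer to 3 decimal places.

R1 (z=26.1): ¬heavy=1−0.82=0.18, minor=0.45; AND[max(0, a+b−1)] → w = 0.00
R2 (z=14.3): ¬minor=1−0.45=0.55, heavy=0.82; AND[max(0, a+b−1)] → w = 0.37
R3 (z=13.0): ¬none=1−0.06=0.94, medium=0.58; AND[max(0, a+b−1)] → w = 0.52
Weighted average = (0.00·26.1 + 0.37·14.3 + 0.52·13.0) / (0.00 + 0.37 + 0.52)
  = 12.0510 / 0.8900 = 13.540

13.540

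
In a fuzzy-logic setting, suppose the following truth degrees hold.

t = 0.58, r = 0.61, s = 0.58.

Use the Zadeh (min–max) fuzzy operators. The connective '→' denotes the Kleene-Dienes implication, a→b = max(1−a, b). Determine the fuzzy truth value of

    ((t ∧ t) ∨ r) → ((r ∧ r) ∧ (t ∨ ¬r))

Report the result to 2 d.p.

t ∧ t = min(a, b) on (0.58, 0.58) = 0.58
(t ∧ t) ∨ r = max(a, b) on (0.58, 0.61) = 0.61
r ∧ r = min(a, b) on (0.61, 0.61) = 0.61
¬r = 1 − 0.61 = 0.39
t ∨ ¬r = max(a, b) on (0.58, 0.39) = 0.58
(r ∧ r) ∧ (t ∨ ¬r) = min(a, b) on (0.61, 0.58) = 0.58
((t ∧ t) ∨ r) → ((r ∧ r) ∧ (t ∨ ¬r))  [Kleene-Dienes: max(1−a, b)] with a=0.61, b=0.58 → 0.58

0.58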